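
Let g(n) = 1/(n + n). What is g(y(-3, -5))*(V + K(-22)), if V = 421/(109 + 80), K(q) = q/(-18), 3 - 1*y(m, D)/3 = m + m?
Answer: 326/5103 ≈ 0.063884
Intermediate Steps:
y(m, D) = 9 - 6*m (y(m, D) = 9 - 3*(m + m) = 9 - 6*m)
K(q) = -q/18 (K(q) = q*(-1/18) = -q/18)
V = 421/189 ≈ 2.2275
g(n) = 1/(2*n)
g(y(-3, -5))*(V + K(-22)) = (1/(2*(9 - 6*(-3))))*(421/189 - 1/18*(-22)) = (1/(2*(9 + 18)))*(421/189 + 11/9) = ((1/2)/27)*(652/189) = ((1/2)*(1/27))*(652/189) = (1/54)*(652/189) = 326/5103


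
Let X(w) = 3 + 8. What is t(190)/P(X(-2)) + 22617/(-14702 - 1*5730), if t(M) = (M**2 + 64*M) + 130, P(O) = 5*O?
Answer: 197492109/224752 ≈ 878.71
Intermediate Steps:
X(w) = 11
t(M) = 130 + M**2 + 64*M
t(190)/P(X(-2)) + 22617/(-14702 - 1*5730) = (130 + 190**2 + 64*190)/((5*11)) + 22617/(-14702 - 1*5730) = (130 + 36100 + 12160)/55 + 22617/(-14702 - 5730) = 48390*(1/55) + 22617/(-20432) = 9678/11 + 22617*(-1/20432) = 9678/11 - 22617/20432 = 197492109/224752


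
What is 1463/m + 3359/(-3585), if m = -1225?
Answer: -267418/125475 ≈ -2.1312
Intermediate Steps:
1463/m + 3359/(-3585) = 1463/(-1225) + 3359/(-3585) = 1463*(-1/1225) + 3359*(-1/3585) = -209/175 - 3359/3585 = -267418/125475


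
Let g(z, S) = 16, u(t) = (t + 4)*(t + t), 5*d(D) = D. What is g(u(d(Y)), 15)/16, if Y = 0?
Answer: 1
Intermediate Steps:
d(D) = D/5
u(t) = 2*t*(4 + t) (u(t) = (4 + t)*(2*t) = 2*t*(4 + t))
g(u(d(Y)), 15)/16 = 16/16 = 16*(1/16) = 1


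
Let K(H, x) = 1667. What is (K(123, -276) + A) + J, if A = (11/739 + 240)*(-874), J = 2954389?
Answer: 2029503130/739 ≈ 2.7463e+6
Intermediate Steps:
A = -155022254/739 (A = (11*(1/739) + 240)*(-874) = (11/739 + 240)*(-874) = (177371/739)*(-874) = -155022254/739 ≈ -2.0977e+5)
(K(123, -276) + A) + J = (1667 - 155022254/739) + 2954389 = -153790341/739 + 2954389 = 2029503130/739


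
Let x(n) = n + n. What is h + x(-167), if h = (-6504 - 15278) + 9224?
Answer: -12892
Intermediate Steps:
x(n) = 2*n
h = -12558 (h = -21782 + 9224 = -12558)
h + x(-167) = -12558 + 2*(-167) = -12558 - 334 = -12892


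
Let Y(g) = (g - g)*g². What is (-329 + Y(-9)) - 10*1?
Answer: -339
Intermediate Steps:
Y(g) = 0 (Y(g) = 0*g² = 0)
(-329 + Y(-9)) - 10*1 = (-329 + 0) - 10*1 = -329 - 10 = -339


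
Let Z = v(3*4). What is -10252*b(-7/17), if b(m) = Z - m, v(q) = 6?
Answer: -1117468/17 ≈ -65733.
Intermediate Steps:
Z = 6
b(m) = 6 - m
-10252*b(-7/17) = -10252*(6 - (-7)/17) = -10252*(6 - 1*(-7/17)) = -10252*(6 + 7/17) = -10252*109/17 = -1117468/17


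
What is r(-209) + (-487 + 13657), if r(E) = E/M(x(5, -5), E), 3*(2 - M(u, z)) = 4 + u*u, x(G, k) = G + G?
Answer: 1291287/98 ≈ 13176.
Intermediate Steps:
x(G, k) = 2*G
M(u, z) = 2/3 - u**2/3 (M(u, z) = 2 - (4 + u*u)/3 = 2 - (4 + u**2)/3 = 2 + (-4/3 - u**2/3) = 2/3 - u**2/3)
r(E) = -3*E/98 (r(E) = E/(2/3 - (2*5)**2/3) = E/(2/3 - 1/3*10**2) = E/(2/3 - 1/3*100) = E/(2/3 - 100/3) = E/(-98/3) = E*(-3/98) = -3*E/98)
r(-209) + (-487 + 13657) = -3/98*(-209) + (-487 + 13657) = 627/98 + 13170 = 1291287/98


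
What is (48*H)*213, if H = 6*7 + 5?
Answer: 480528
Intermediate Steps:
H = 47 (H = 42 + 5 = 47)
(48*H)*213 = (48*47)*213 = 2256*213 = 480528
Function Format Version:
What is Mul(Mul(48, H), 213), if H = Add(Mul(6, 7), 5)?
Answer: 480528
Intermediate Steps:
H = 47 (H = Add(42, 5) = 47)
Mul(Mul(48, H), 213) = Mul(Mul(48, 47), 213) = Mul(2256, 213) = 480528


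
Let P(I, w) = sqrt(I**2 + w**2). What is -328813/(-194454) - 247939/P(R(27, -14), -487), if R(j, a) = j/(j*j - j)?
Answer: 328813/194454 - 6446414*sqrt(160326245)/160326245 ≈ -507.42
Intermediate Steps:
R(j, a) = j/(j**2 - j)
-328813/(-194454) - 247939/P(R(27, -14), -487) = -328813/(-194454) - 247939/sqrt((1/(-1 + 27))**2 + (-487)**2) = -328813*(-1/194454) - 247939/sqrt((1/26)**2 + 237169) = 328813/194454 - 247939/sqrt((1/26)**2 + 237169) = 328813/194454 - 247939/sqrt(1/676 + 237169) = 328813/194454 - 247939*26*sqrt(160326245)/160326245 = 328813/194454 - 6446414*sqrt(160326245)/160326245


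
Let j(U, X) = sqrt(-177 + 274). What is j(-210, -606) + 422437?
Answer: 422437 + sqrt(97) ≈ 4.2245e+5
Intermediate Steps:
j(U, X) = sqrt(97)
j(-210, -606) + 422437 = sqrt(97) + 422437 = 422437 + sqrt(97)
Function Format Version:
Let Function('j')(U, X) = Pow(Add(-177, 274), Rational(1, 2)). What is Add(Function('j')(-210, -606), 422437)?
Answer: Add(422437, Pow(97, Rational(1, 2))) ≈ 4.2245e+5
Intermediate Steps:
Function('j')(U, X) = Pow(97, Rational(1, 2))
Add(Function('j')(-210, -606), 422437) = Add(Pow(97, Rational(1, 2)), 422437) = Add(422437, Pow(97, Rational(1, 2)))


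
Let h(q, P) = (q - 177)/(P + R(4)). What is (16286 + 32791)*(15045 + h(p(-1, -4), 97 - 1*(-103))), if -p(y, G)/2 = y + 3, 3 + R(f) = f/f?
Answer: 16243009237/22 ≈ 7.3832e+8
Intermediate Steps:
R(f) = -2 (R(f) = -3 + f/f = -3 + 1 = -2)
p(y, G) = -6 - 2*y (p(y, G) = -2*(y + 3) = -2*(3 + y) = -6 - 2*y)
h(q, P) = (-177 + q)/(-2 + P) (h(q, P) = (q - 177)/(P - 2) = (-177 + q)/(-2 + P))
(16286 + 32791)*(15045 + h(p(-1, -4), 97 - 1*(-103))) = (16286 + 32791)*(15045 + (-177 + (-6 - 2*(-1)))/(-2 + (97 - 1*(-103)))) = 49077*(15045 + (-177 + (-6 + 2))/(-2 + (97 + 103))) = 49077*(15045 + (-177 - 4)/(-2 + 200)) = 49077*(15045 - 181/198) = 49077*(2978729/198) = 16243009237/22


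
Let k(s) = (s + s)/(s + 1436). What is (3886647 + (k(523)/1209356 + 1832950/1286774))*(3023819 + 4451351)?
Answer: 11071264358062437506256131465/381066604116087 ≈ 2.9053e+13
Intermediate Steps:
k(s) = 2*s/(1436 + s) (k(s) = (2*s)/(1436 + s) = 2*s/(1436 + s))
(3886647 + (k(523)/1209356 + 1832950/1286774))*(3023819 + 4451351) = (3886647 + ((2*523/(1436 + 523))/1209356 + 1832950/1286774))*(3023819 + 4451351) = (3886647 + ((2*523/1959)*(1/1209356) + 1832950*(1/1286774)))*7475170 = (3886647 + ((2*523*(1/1959))*(1/1209356) + 916475/643387))*7475170 = (3886647 + ((1046/1959)*(1/1209356) + 916475/643387))*7475170 = (3886647 + (523/1184564202 + 916475/643387))*7475170 = (3886647 + 1085623813519351/762133208232174)*7475170 = (2962143832999767899929/762133208232174)*7475170 = 11071264358062437506256131465/381066604116087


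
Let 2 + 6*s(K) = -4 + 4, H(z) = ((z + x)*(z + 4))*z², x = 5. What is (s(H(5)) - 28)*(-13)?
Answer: 1105/3 ≈ 368.33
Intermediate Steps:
H(z) = z²*(4 + z)*(5 + z) (H(z) = ((z + 5)*(z + 4))*z² = ((5 + z)*(4 + z))*z² = ((4 + z)*(5 + z))*z² = z²*(4 + z)*(5 + z))
s(K) = -⅓ (s(K) = -⅓ + (-4 + 4)/6 = -⅓ + (⅙)*0 = -⅓ + 0 = -⅓)
(s(H(5)) - 28)*(-13) = (-⅓ - 28)*(-13) = -85/3*(-13) = 1105/3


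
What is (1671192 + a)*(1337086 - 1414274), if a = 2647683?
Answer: -333365323500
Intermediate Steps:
(1671192 + a)*(1337086 - 1414274) = (1671192 + 2647683)*(1337086 - 1414274) = 4318875*(-77188) = -333365323500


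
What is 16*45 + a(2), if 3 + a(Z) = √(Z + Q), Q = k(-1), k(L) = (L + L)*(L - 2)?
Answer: 717 + 2*√2 ≈ 719.83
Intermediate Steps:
k(L) = 2*L*(-2 + L) (k(L) = (2*L)*(-2 + L) = 2*L*(-2 + L))
Q = 6 (Q = 2*(-1)*(-2 - 1) = 2*(-1)*(-3) = 6)
a(Z) = -3 + √(6 + Z) (a(Z) = -3 + √(Z + 6) = -3 + √(6 + Z))
16*45 + a(2) = 16*45 + (-3 + √(6 + 2)) = 720 + (-3 + √8) = 720 + (-3 + 2*√2) = 717 + 2*√2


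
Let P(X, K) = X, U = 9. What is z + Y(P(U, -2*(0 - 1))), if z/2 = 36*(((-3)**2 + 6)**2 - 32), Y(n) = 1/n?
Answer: 125065/9 ≈ 13896.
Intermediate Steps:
z = 13896 (z = 2*(36*(((-3)**2 + 6)**2 - 32)) = 2*(36*((9 + 6)**2 - 32)) = 2*(36*(15**2 - 32)) = 2*(36*(225 - 32)) = 2*(36*193) = 2*6948 = 13896)
z + Y(P(U, -2*(0 - 1))) = 13896 + 1/9 = 125065/9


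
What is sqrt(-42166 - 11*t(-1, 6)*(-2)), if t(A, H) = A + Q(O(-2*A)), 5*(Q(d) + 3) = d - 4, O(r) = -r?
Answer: I*sqrt(1057010)/5 ≈ 205.62*I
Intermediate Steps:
Q(d) = -19/5 + d/5 (Q(d) = -3 + (d - 4)/5 = -3 + (-4 + d)/5 = -3 + (-4/5 + d/5) = -19/5 + d/5)
t(A, H) = -19/5 + 7*A/5 (t(A, H) = A + (-19/5 + (-(-2)*A)/5) = A + (-19/5 + (2*A)/5) = A + (-19/5 + 2*A/5) = -19/5 + 7*A/5)
sqrt(-42166 - 11*t(-1, 6)*(-2)) = sqrt(-42166 - 11*(-19/5 + (7/5)*(-1))*(-2)) = sqrt(-42166 - 11*(-19/5 - 7/5)*(-2)) = sqrt(-42166 - 11*(-26/5)*(-2)) = sqrt(-42166 + (286/5)*(-2)) = sqrt(-42166 - 572/5) = sqrt(-211402/5) = I*sqrt(1057010)/5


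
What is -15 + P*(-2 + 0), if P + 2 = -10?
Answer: 9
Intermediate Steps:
P = -12 (P = -2 - 10 = -12)
-15 + P*(-2 + 0) = -15 - 12*(-2 + 0) = -15 - 12*(-2) = -15 + 24 = 9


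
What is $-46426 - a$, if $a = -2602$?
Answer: $-43824$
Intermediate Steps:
$-46426 - a = -46426 - -2602 = -46426 + 2602 = -43824$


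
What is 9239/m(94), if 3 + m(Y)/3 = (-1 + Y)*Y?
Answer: 9239/26217 ≈ 0.35241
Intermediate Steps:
m(Y) = -9 + 3*Y*(-1 + Y) (m(Y) = -9 + 3*((-1 + Y)*Y) = -9 + 3*(Y*(-1 + Y)) = -9 + 3*Y*(-1 + Y))
9239/m(94) = 9239/(-9 - 3*94 + 3*94**2) = 9239/(-9 - 282 + 3*8836) = 9239/(-9 - 282 + 26508) = 9239/26217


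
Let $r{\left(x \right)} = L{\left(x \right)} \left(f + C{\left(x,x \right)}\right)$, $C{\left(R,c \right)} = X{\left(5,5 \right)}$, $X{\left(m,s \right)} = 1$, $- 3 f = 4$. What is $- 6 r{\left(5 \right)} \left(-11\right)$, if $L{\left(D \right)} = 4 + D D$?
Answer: $-638$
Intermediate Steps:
$f = - \frac{4}{3}$ ($f = \left(- \frac{1}{3}\right) 4 = - \frac{4}{3} \approx -1.3333$)
$L{\left(D \right)} = 4 + D^{2}$
$C{\left(R,c \right)} = 1$
$r{\left(x \right)} = - \frac{4}{3} - \frac{x^{2}}{3}$ ($r{\left(x \right)} = \left(4 + x^{2}\right) \left(- \frac{4}{3} + 1\right) = \left(4 + x^{2}\right) \left(- \frac{1}{3}\right) = - \frac{4}{3} - \frac{x^{2}}{3}$)
$- 6 r{\left(5 \right)} \left(-11\right) = - 6 \left(- \frac{4}{3} - \frac{5^{2}}{3}\right) \left(-11\right) = - 6 \left(- \frac{4}{3} - \frac{25}{3}\right) \left(-11\right) = \left(-6\right) \left(- \frac{29}{3}\right) \left(-11\right) = 58 \left(-11\right) = -638$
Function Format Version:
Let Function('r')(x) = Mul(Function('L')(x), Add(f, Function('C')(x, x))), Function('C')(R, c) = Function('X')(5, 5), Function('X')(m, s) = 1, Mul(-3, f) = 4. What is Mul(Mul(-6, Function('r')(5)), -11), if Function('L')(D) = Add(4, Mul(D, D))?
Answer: -638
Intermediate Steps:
f = Rational(-4, 3) (f = Mul(Rational(-1, 3), 4) = Rational(-4, 3) ≈ -1.3333)
Function('L')(D) = Add(4, Pow(D, 2))
Function('C')(R, c) = 1
Function('r')(x) = Add(Rational(-4, 3), Mul(Rational(-1, 3), Pow(x, 2))) (Function('r')(x) = Mul(Add(4, Pow(x, 2)), Add(Rational(-4, 3), 1)) = Mul(Add(4, Pow(x, 2)), Rational(-1, 3)) = Add(Rational(-4, 3), Mul(Rational(-1, 3), Pow(x, 2))))
Mul(Mul(-6, Function('r')(5)), -11) = Mul(Mul(-6, Add(Rational(-4, 3), Mul(Rational(-1, 3), Pow(5, 2)))), -11) = Mul(Mul(-6, Add(Rational(-4, 3), Mul(Rational(-1, 3), 25))), -11) = Mul(Mul(-6, Add(Rational(-4, 3), Rational(-25, 3))), -11) = Mul(Mul(-6, Rational(-29, 3)), -11) = Mul(58, -11) = -638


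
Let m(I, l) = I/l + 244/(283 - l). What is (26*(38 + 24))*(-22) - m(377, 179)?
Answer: -165070177/4654 ≈ -35468.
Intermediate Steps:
m(I, l) = 244/(283 - l) + I/l
(26*(38 + 24))*(-22) - m(377, 179) = (26*(38 + 24))*(-22) - (-283*377 - 244*179 + 377*179)/(179*(-283 + 179)) = (26*62)*(-22) - (-106691 - 43676 + 67483)/(179*(-104)) = 1612*(-22) - (-1)*(-82884)/(179*104) = -35464 - 1*20721/4654 = -35464 - 20721/4654 = -165070177/4654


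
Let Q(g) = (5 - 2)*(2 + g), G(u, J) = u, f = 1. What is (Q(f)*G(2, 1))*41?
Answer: 738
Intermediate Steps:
Q(g) = 6 + 3*g (Q(g) = 3*(2 + g) = 6 + 3*g)
(Q(f)*G(2, 1))*41 = ((6 + 3*1)*2)*41 = ((6 + 3)*2)*41 = (9*2)*41 = 18*41 = 738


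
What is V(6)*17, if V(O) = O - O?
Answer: 0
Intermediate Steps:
V(O) = 0
V(6)*17 = 0*17 = 0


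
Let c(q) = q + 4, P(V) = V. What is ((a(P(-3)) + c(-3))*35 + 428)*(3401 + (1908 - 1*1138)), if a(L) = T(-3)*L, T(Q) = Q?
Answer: 3245038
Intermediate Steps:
c(q) = 4 + q
a(L) = -3*L
((a(P(-3)) + c(-3))*35 + 428)*(3401 + (1908 - 1*1138)) = ((-3*(-3) + (4 - 3))*35 + 428)*(3401 + (1908 - 1*1138)) = ((9 + 1)*35 + 428)*(3401 + (1908 - 1138)) = (10*35 + 428)*(3401 + 770) = (350 + 428)*4171 = 778*4171 = 3245038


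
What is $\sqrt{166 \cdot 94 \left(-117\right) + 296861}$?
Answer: $i \sqrt{1528807} \approx 1236.4 i$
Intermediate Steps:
$\sqrt{166 \cdot 94 \left(-117\right) + 296861} = \sqrt{15604 \left(-117\right) + 296861} = \sqrt{-1825668 + 296861} = \sqrt{-1528807} = i \sqrt{1528807}$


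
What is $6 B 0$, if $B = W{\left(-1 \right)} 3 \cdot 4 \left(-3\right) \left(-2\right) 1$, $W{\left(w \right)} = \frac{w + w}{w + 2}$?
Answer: $0$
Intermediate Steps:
$W{\left(w \right)} = \frac{2 w}{2 + w}$
$B = -144$ ($B = 2 \left(-1\right) \frac{1}{2 - 1} \cdot 3 \cdot 4 \left(-3\right) \left(-2\right) 1 = 2 \left(-1\right) 1^{-1} \cdot 3 \left(-12\right) \left(-2\right) 1 = 2 \left(-1\right) 1 \left(\left(-36\right) \left(-2\right)\right) 1 = \left(-2\right) 72 \cdot 1 = \left(-144\right) 1 = -144$)
$6 B 0 = 6 \left(-144\right) 0 = \left(-864\right) 0 = 0$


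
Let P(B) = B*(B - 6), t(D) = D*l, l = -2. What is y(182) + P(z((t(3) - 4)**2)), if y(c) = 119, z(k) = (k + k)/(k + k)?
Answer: 114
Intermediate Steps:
t(D) = -2*D (t(D) = D*(-2) = -2*D)
z(k) = 1 (z(k) = (2*k)/((2*k)) = (2*k)*(1/(2*k)) = 1)
P(B) = B*(-6 + B)
y(182) + P(z((t(3) - 4)**2)) = 119 + 1*(-6 + 1) = 119 + 1*(-5) = 119 - 5 = 114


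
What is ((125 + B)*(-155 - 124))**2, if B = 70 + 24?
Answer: 3733332201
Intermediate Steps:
B = 94
((125 + B)*(-155 - 124))**2 = ((125 + 94)*(-155 - 124))**2 = (219*(-279))**2 = (-61101)**2 = 3733332201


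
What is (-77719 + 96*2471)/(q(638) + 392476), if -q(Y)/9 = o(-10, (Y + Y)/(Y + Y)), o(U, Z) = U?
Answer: 159497/392566 ≈ 0.40629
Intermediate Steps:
q(Y) = 90 (q(Y) = -9*(-10) = 90)
(-77719 + 96*2471)/(q(638) + 392476) = (-77719 + 96*2471)/(90 + 392476) = (-77719 + 237216)/392566 = 159497*(1/392566) = 159497/392566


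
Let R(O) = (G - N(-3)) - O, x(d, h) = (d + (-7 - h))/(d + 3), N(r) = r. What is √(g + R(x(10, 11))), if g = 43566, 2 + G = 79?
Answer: √7376278/13 ≈ 208.92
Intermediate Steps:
G = 77 (G = -2 + 79 = 77)
x(d, h) = (-7 + d - h)/(3 + d)
R(O) = 80 - O (R(O) = (77 - 1*(-3)) - O = (77 + 3) - O = 80 - O)
√(g + R(x(10, 11))) = √(43566 + (80 - (-7 + 10 - 1*11)/(3 + 10))) = √(43566 + (80 - (-7 + 10 - 11)/13)) = √(43566 + (80 - (-8)/13)) = √(43566 + (80 - 1*(-8/13))) = √(43566 + (80 + 8/13)) = √(43566 + 1048/13) = √(567406/13) = √7376278/13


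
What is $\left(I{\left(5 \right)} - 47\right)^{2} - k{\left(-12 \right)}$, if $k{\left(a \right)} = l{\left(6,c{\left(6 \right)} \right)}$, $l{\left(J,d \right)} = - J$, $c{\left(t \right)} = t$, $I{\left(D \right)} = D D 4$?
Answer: $2815$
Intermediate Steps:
$I{\left(D \right)} = 4 D^{2}$ ($I{\left(D \right)} = D^{2} \cdot 4 = 4 D^{2}$)
$k{\left(a \right)} = -6$ ($k{\left(a \right)} = \left(-1\right) 6 = -6$)
$\left(I{\left(5 \right)} - 47\right)^{2} - k{\left(-12 \right)} = \left(4 \cdot 5^{2} - 47\right)^{2} - -6 = \left(4 \cdot 25 - 47\right)^{2} + 6 = \left(100 - 47\right)^{2} + 6 = 53^{2} + 6 = 2809 + 6 = 2815$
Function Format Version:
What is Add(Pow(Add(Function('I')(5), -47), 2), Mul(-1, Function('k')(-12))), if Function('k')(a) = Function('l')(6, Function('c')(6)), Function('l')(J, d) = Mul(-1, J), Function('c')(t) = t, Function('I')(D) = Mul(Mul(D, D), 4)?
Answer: 2815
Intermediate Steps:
Function('I')(D) = Mul(4, Pow(D, 2)) (Function('I')(D) = Mul(Pow(D, 2), 4) = Mul(4, Pow(D, 2)))
Function('k')(a) = -6 (Function('k')(a) = Mul(-1, 6) = -6)
Add(Pow(Add(Function('I')(5), -47), 2), Mul(-1, Function('k')(-12))) = Add(Pow(Add(Mul(4, Pow(5, 2)), -47), 2), Mul(-1, -6)) = Add(Pow(Add(Mul(4, 25), -47), 2), 6) = Add(Pow(Add(100, -47), 2), 6) = Add(Pow(53, 2), 6) = Add(2809, 6) = 2815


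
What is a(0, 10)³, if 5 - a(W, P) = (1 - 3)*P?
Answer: 15625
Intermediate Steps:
a(W, P) = 5 + 2*P (a(W, P) = 5 - (1 - 3)*P = 5 - (-2)*P = 5 + 2*P)
a(0, 10)³ = (5 + 2*10)³ = (5 + 20)³ = 25³ = 15625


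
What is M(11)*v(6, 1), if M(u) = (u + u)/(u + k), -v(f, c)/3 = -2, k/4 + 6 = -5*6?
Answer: -132/133 ≈ -0.99248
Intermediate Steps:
k = -144 (k = -24 + 4*(-5*6) = -24 + 4*(-30) = -24 - 120 = -144)
v(f, c) = 6 (v(f, c) = -3*(-2) = 6)
M(u) = 2*u/(-144 + u) (M(u) = (u + u)/(u - 144) = (2*u)/(-144 + u) = 2*u/(-144 + u))
M(11)*v(6, 1) = (2*11/(-144 + 11))*6 = (2*11/(-133))*6 = (2*11*(-1/133))*6 = -22/133*6 = -132/133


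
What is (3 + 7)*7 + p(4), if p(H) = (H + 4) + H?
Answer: 82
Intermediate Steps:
p(H) = 4 + 2*H (p(H) = (4 + H) + H = 4 + 2*H)
(3 + 7)*7 + p(4) = (3 + 7)*7 + (4 + 2*4) = 10*7 + (4 + 8) = 70 + 12 = 82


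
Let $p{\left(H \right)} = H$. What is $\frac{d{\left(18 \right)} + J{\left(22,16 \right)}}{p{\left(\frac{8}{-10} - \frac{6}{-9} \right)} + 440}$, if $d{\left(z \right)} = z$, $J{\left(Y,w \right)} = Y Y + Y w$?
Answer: $\frac{6405}{3299} \approx 1.9415$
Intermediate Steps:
$J{\left(Y,w \right)} = Y^{2} + Y w$
$\frac{d{\left(18 \right)} + J{\left(22,16 \right)}}{p{\left(\frac{8}{-10} - \frac{6}{-9} \right)} + 440} = \frac{18 + 22 \left(22 + 16\right)}{\left(\frac{8}{-10} - \frac{6}{-9}\right) + 440} = \frac{18 + 22 \cdot 38}{\left(8 \left(- \frac{1}{10}\right) - - \frac{2}{3}\right) + 440} = \frac{18 + 836}{\left(- \frac{4}{5} + \frac{2}{3}\right) + 440} = \frac{854}{- \frac{2}{15} + 440} = \frac{854}{\frac{6598}{15}} = 854 \cdot \frac{15}{6598} = \frac{6405}{3299}$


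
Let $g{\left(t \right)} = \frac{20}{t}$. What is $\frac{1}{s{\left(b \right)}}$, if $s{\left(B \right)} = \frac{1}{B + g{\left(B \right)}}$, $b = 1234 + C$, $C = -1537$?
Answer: $- \frac{91829}{303} \approx -303.07$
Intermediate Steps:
$b = -303$ ($b = 1234 - 1537 = -303$)
$s{\left(B \right)} = \frac{1}{B + \frac{20}{B}}$
$\frac{1}{s{\left(b \right)}} = \frac{1}{\left(-303\right) \frac{1}{20 + \left(-303\right)^{2}}} = \frac{1}{\left(-303\right) \frac{1}{20 + 91809}} = \frac{1}{\left(-303\right) \frac{1}{91829}} = \frac{1}{- \frac{303}{91829}} = - \frac{91829}{303}$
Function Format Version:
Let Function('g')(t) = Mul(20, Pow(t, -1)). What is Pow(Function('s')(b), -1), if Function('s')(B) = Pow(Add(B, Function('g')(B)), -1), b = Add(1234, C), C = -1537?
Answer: Rational(-91829, 303) ≈ -303.07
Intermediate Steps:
b = -303 (b = Add(1234, -1537) = -303)
Function('s')(B) = Pow(Add(B, Mul(20, Pow(B, -1))), -1)
Pow(Function('s')(b), -1) = Pow(Mul(-303, Pow(Add(20, Pow(-303, 2)), -1)), -1) = Pow(Mul(-303, Pow(Add(20, 91809), -1)), -1) = Pow(Mul(-303, Pow(91829, -1)), -1) = Pow(Mul(-303, Rational(1, 91829)), -1) = Pow(Rational(-303, 91829), -1) = Rational(-91829, 303)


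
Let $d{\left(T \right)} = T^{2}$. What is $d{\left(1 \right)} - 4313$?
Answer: $-4312$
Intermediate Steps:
$d{\left(1 \right)} - 4313 = 1^{2} - 4313 = 1 - 4313 = -4312$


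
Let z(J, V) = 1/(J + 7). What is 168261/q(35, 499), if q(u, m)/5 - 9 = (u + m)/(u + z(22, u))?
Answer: 28492196/20525 ≈ 1388.2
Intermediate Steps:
z(J, V) = 1/(7 + J)
q(u, m) = 45 + 5*(m + u)/(1/29 + u) (q(u, m) = 45 + 5*((u + m)/(u + 1/(7 + 22))) = 45 + 5*((m + u)/(u + 1/29)) = 45 + 5*((m + u)/(1/29 + u)) = 45 + 5*(m + u)/(1/29 + u))
168261/q(35, 499) = 168261/((5*(9 + 29*499 + 290*35)/(1 + 29*35))) = 168261/((5*(9 + 14471 + 10150)/(1 + 1015))) = 168261/((5*24630/1016)) = 168261/((5*(1/1016)*24630)) = 168261/(61575/508) = 168261*(508/61575) = 28492196/20525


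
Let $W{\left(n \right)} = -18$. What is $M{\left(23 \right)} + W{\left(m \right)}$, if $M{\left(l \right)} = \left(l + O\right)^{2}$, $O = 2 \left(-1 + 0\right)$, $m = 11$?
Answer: $423$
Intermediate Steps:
$O = -2$ ($O = 2 \left(-1\right) = -2$)
$M{\left(l \right)} = \left(-2 + l\right)^{2}$ ($M{\left(l \right)} = \left(l - 2\right)^{2} = \left(-2 + l\right)^{2}$)
$M{\left(23 \right)} + W{\left(m \right)} = \left(-2 + 23\right)^{2} - 18 = 21^{2} - 18 = 441 - 18 = 423$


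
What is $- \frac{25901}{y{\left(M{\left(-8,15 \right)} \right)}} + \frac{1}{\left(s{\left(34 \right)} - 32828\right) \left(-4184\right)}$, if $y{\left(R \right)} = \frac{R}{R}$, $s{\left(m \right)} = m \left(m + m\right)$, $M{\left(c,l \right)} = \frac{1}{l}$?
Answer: $- \frac{3307012328543}{127678944} \approx -25901.0$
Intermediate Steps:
$s{\left(m \right)} = 2 m^{2}$ ($s{\left(m \right)} = m 2 m = 2 m^{2}$)
$y{\left(R \right)} = 1$
$- \frac{25901}{y{\left(M{\left(-8,15 \right)} \right)}} + \frac{1}{\left(s{\left(34 \right)} - 32828\right) \left(-4184\right)} = - \frac{25901}{1} + \frac{1}{\left(2 \cdot 34^{2} - 32828\right) \left(-4184\right)} = \left(-25901\right) 1 + \frac{1}{2 \cdot 1156 - 32828} \left(- \frac{1}{4184}\right) = -25901 + \frac{1}{2312 - 32828} \left(- \frac{1}{4184}\right) = -25901 + \frac{1}{-30516} \left(- \frac{1}{4184}\right) = -25901 - - \frac{1}{127678944} = -25901 + \frac{1}{127678944} = - \frac{3307012328543}{127678944}$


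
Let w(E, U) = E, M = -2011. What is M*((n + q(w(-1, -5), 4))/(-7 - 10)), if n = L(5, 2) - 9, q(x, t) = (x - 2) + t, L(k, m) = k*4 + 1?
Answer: 26143/17 ≈ 1537.8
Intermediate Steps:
L(k, m) = 1 + 4*k (L(k, m) = 4*k + 1 = 1 + 4*k)
q(x, t) = -2 + t + x (q(x, t) = (-2 + x) + t = -2 + t + x)
n = 12 (n = (1 + 4*5) - 9 = (1 + 20) - 9 = 21 - 9 = 12)
M*((n + q(w(-1, -5), 4))/(-7 - 10)) = -2011*(12 + (-2 + 4 - 1))/(-7 - 10) = -2011*(12 + 1)/(-17) = -26143*(-1)/17 = -2011*(-13/17) = 26143/17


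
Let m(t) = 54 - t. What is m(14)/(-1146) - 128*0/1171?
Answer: -20/573 ≈ -0.034904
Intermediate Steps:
m(14)/(-1146) - 128*0/1171 = (54 - 1*14)/(-1146) - 128*0/1171 = (54 - 14)*(-1/1146) + 0*(1/1171) = 40*(-1/1146) + 0 = -20/573 + 0 = -20/573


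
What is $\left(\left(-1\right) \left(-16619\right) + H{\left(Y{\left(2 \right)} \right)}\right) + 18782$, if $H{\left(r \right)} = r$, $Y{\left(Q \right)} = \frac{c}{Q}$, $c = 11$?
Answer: $\frac{70813}{2} \approx 35407.0$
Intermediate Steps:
$Y{\left(Q \right)} = \frac{11}{Q}$
$\left(\left(-1\right) \left(-16619\right) + H{\left(Y{\left(2 \right)} \right)}\right) + 18782 = \left(\left(-1\right) \left(-16619\right) + \frac{11}{2}\right) + 18782 = \left(16619 + 11 \cdot \frac{1}{2}\right) + 18782 = \left(16619 + \frac{11}{2}\right) + 18782 = \frac{33249}{2} + 18782 = \frac{70813}{2}$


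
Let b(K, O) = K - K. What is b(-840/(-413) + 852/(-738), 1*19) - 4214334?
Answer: -4214334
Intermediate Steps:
b(K, O) = 0
b(-840/(-413) + 852/(-738), 1*19) - 4214334 = 0 - 4214334 = -4214334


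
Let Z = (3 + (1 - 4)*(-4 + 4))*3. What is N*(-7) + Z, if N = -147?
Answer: 1038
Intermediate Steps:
Z = 9 (Z = (3 - 3*0)*3 = (3 + 0)*3 = 3*3 = 9)
N*(-7) + Z = -147*(-7) + 9 = 1029 + 9 = 1038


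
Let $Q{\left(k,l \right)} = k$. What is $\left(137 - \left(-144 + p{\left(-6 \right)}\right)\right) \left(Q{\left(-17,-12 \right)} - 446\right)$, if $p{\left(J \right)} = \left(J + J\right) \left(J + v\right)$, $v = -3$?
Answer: $-80099$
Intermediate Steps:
$p{\left(J \right)} = 2 J \left(-3 + J\right)$ ($p{\left(J \right)} = \left(J + J\right) \left(J - 3\right) = 2 J \left(-3 + J\right)$)
$\left(137 - \left(-144 + p{\left(-6 \right)}\right)\right) \left(Q{\left(-17,-12 \right)} - 446\right) = \left(137 + \left(144 - 2 \left(-6\right) \left(-3 - 6\right)\right)\right) \left(-17 - 446\right) = \left(137 + \left(144 - 2 \left(-6\right) \left(-9\right)\right)\right) \left(-463\right) = \left(137 + \left(144 - 108\right)\right) \left(-463\right) = \left(137 + 36\right) \left(-463\right) = 173 \left(-463\right) = -80099$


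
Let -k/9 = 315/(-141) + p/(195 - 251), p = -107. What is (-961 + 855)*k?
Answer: -405927/1316 ≈ -308.46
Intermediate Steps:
k = 7659/2632 (k = -9*(315/(-141) - 107/(195 - 251)) = -9*(315*(-1/141) - 107/(-56)) = -9*(-105/47 - 107*(-1/56)) = -9*(-105/47 + 107/56) = -9*(-851/2632) = 7659/2632 ≈ 2.9100)
(-961 + 855)*k = (-961 + 855)*(7659/2632) = -106*7659/2632 = -405927/1316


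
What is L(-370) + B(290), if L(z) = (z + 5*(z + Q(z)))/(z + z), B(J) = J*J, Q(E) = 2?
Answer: 6223621/74 ≈ 84103.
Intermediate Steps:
B(J) = J²
L(z) = (10 + 6*z)/(2*z) (L(z) = (z + 5*(z + 2))/(z + z) = (z + 5*(2 + z))/((2*z)) = (z + (10 + 5*z))*(1/(2*z)) = (10 + 6*z)*(1/(2*z)) = (10 + 6*z)/(2*z))
L(-370) + B(290) = (3 + 5/(-370)) + 290² = (3 + 5*(-1/370)) + 84100 = (3 - 1/74) + 84100 = 221/74 + 84100 = 6223621/74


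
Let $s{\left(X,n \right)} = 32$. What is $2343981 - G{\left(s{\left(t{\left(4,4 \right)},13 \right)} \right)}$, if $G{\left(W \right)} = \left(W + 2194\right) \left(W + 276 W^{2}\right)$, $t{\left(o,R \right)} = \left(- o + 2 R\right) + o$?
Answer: $-626848275$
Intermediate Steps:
$t{\left(o,R \right)} = 2 R$
$G{\left(W \right)} = \left(2194 + W\right) \left(W + 276 W^{2}\right)$
$2343981 - G{\left(s{\left(t{\left(4,4 \right)},13 \right)} \right)} = 2343981 - 32 \left(2194 + 276 \cdot 32^{2} + 605545 \cdot 32\right) = 2343981 - 32 \left(2194 + 276 \cdot 1024 + 19377440\right) = 2343981 - 32 \left(2194 + 282624 + 19377440\right) = 2343981 - 32 \cdot 19662258 = 2343981 - 629192256 = -626848275$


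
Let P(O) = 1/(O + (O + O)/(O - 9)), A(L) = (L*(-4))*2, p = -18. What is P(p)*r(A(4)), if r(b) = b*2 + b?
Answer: 144/25 ≈ 5.7600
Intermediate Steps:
A(L) = -8*L (A(L) = -4*L*2 = -8*L)
P(O) = 1/(O + 2*O/(-9 + O)) (P(O) = 1/(O + (2*O)/(-9 + O)) = 1/(O + 2*O/(-9 + O)))
r(b) = 3*b (r(b) = 2*b + b = 3*b)
P(p)*r(A(4)) = ((-9 - 18)/((-18)*(-7 - 18)))*(3*(-8*4)) = (-1/18*(-27)/(-25))*(3*(-32)) = -1/18*(-1/25)*(-27)*(-96) = -3/50*(-96) = 144/25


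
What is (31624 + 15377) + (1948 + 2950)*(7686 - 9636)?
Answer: -9504099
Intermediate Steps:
(31624 + 15377) + (1948 + 2950)*(7686 - 9636) = 47001 + 4898*(-1950) = 47001 - 9551100 = -9504099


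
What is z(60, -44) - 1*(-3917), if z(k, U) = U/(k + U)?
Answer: 15657/4 ≈ 3914.3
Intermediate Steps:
z(k, U) = U/(U + k)
z(60, -44) - 1*(-3917) = -44/(-44 + 60) - 1*(-3917) = -44/16 + 3917 = -44*1/16 + 3917 = -11/4 + 3917 = 15657/4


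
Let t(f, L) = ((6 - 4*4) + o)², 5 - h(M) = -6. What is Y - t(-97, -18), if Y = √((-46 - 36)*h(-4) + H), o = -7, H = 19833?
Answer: -289 + √18931 ≈ -151.41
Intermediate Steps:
h(M) = 11 (h(M) = 5 - 1*(-6) = 5 + 6 = 11)
t(f, L) = 289 (t(f, L) = ((6 - 4*4) - 7)² = ((6 - 16) - 7)² = (-10 - 7)² = (-17)² = 289)
Y = √18931 (Y = √((-46 - 36)*11 + 19833) = √(-82*11 + 19833) = √(-902 + 19833) = √18931 ≈ 137.59)
Y - t(-97, -18) = √18931 - 1*289 = √18931 - 289 = -289 + √18931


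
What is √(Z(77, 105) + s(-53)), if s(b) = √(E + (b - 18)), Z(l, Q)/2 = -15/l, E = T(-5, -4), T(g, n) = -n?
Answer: √(-2310 + 5929*I*√67)/77 ≈ 1.9755 + 2.0717*I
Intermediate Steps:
E = 4 (E = -1*(-4) = 4)
Z(l, Q) = -30/l (Z(l, Q) = 2*(-15/l) = -30/l)
s(b) = √(-14 + b) (s(b) = √(4 + (b - 18)) = √(4 + (-18 + b)) = √(-14 + b))
√(Z(77, 105) + s(-53)) = √(-30/77 + √(-14 - 53)) = √(-30*1/77 + √(-67)) = √(-30/77 + I*√67)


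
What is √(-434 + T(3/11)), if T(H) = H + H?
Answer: 4*I*√3278/11 ≈ 20.82*I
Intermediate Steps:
T(H) = 2*H
√(-434 + T(3/11)) = √(-434 + 2*(3/11)) = √(-434 + 6/11) = √(-4768/11) = 4*I*√3278/11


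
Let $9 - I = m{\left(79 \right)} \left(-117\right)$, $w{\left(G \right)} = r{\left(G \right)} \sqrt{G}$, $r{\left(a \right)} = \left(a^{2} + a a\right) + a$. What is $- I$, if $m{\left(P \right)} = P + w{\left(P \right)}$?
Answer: $-9252 - 1469637 \sqrt{79} \approx -1.3072 \cdot 10^{7}$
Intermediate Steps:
$r{\left(a \right)} = a + 2 a^{2}$ ($r{\left(a \right)} = \left(a^{2} + a^{2}\right) + a = 2 a^{2} + a = a + 2 a^{2}$)
$w{\left(G \right)} = G^{\frac{3}{2}} \left(1 + 2 G\right)$ ($w{\left(G \right)} = G \left(1 + 2 G\right) \sqrt{G} = G^{\frac{3}{2}} \left(1 + 2 G\right)$)
$m{\left(P \right)} = P + P^{\frac{3}{2}} \left(1 + 2 P\right)$
$I = 9252 + 1469637 \sqrt{79}$ ($I = 9 - \left(79 + 79^{\frac{3}{2}} \left(1 + 2 \cdot 79\right)\right) \left(-117\right) = 9 - \left(79 + 79 \sqrt{79} \left(1 + 158\right)\right) \left(-117\right) = 9 - \left(79 + 79 \sqrt{79} \cdot 159\right) \left(-117\right) = 9 - \left(79 + 12561 \sqrt{79}\right) \left(-117\right) = 9 - \left(-9243 - 1469637 \sqrt{79}\right) = 9 + \left(9243 + 1469637 \sqrt{79}\right) = 9252 + 1469637 \sqrt{79} \approx 1.3072 \cdot 10^{7}$)
$- I = - (9252 + 1469637 \sqrt{79}) = -9252 - 1469637 \sqrt{79}$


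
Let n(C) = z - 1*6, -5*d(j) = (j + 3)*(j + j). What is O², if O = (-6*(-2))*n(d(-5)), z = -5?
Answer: 17424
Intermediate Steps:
d(j) = -2*j*(3 + j)/5 (d(j) = -(j + 3)*(j + j)/5 = -(3 + j)*2*j/5 = -2*j*(3 + j)/5)
n(C) = -11 (n(C) = -5 - 1*6 = -5 - 6 = -11)
O = -132 (O = -6*(-2)*(-11) = 12*(-11) = -132)
O² = (-132)² = 17424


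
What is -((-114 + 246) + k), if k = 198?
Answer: -330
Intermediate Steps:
-((-114 + 246) + k) = -((-114 + 246) + 198) = -(132 + 198) = -1*330 = -330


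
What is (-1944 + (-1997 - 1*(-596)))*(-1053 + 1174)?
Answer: -404745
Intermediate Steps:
(-1944 + (-1997 - 1*(-596)))*(-1053 + 1174) = (-1944 + (-1997 + 596))*121 = (-1944 - 1401)*121 = -3345*121 = -404745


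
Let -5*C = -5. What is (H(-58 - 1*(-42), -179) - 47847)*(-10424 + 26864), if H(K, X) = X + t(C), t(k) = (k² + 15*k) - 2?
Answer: -789317280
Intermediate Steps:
C = 1 (C = -⅕*(-5) = 1)
t(k) = -2 + k² + 15*k
H(K, X) = 14 + X (H(K, X) = X + (-2 + 1² + 15*1) = X + (-2 + 1 + 15) = X + 14 = 14 + X)
(H(-58 - 1*(-42), -179) - 47847)*(-10424 + 26864) = ((14 - 179) - 47847)*(-10424 + 26864) = (-165 - 47847)*16440 = -48012*16440 = -789317280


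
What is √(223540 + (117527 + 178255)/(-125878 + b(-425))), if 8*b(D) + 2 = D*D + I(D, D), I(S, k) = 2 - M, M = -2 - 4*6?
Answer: 2*√38162949296166793/826373 ≈ 472.80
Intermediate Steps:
M = -26 (M = -2 - 24 = -26)
I(S, k) = 28 (I(S, k) = 2 - 1*(-26) = 2 + 26 = 28)
b(D) = 13/4 + D²/8 (b(D) = -¼ + (D*D + 28)/8 = -¼ + (D² + 28)/8 = -¼ + (28 + D²)/8 = -¼ + (7/2 + D²/8) = 13/4 + D²/8)
√(223540 + (117527 + 178255)/(-125878 + b(-425))) = √(223540 + (117527 + 178255)/(-125878 + (13/4 + (⅛)*(-425)²))) = √(223540 + 295782/(-125878 + (13/4 + (⅛)*180625))) = √(223540 + 295782/(-125878 + (13/4 + 180625/8))) = √(223540 + 295782/(-125878 + 180651/8)) = √(223540 + 295782/(-826373/8)) = √(223540 + 295782*(-8/826373)) = √(223540 - 2366256/826373) = √(184725054164/826373) = 2*√38162949296166793/826373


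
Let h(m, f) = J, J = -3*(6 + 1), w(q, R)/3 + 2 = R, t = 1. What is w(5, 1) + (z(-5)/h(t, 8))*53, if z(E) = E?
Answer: 202/21 ≈ 9.6190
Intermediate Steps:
w(q, R) = -6 + 3*R
J = -21 (J = -3*7 = -21)
h(m, f) = -21
w(5, 1) + (z(-5)/h(t, 8))*53 = (-6 + 3*1) - 5/(-21)*53 = (-6 + 3) - 5*(-1/21)*53 = -3 + (5/21)*53 = -3 + 265/21 = 202/21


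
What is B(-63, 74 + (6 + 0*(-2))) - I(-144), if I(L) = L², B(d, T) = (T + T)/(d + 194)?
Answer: -2716256/131 ≈ -20735.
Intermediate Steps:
B(d, T) = 2*T/(194 + d) (B(d, T) = (2*T)/(194 + d) = 2*T/(194 + d))
B(-63, 74 + (6 + 0*(-2))) - I(-144) = 2*(74 + (6 + 0*(-2)))/(194 - 63) - 1*(-144)² = 2*(74 + (6 + 0))/131 - 1*20736 = 2*(74 + 6)*(1/131) - 20736 = 2*80*(1/131) - 20736 = 160/131 - 20736 = -2716256/131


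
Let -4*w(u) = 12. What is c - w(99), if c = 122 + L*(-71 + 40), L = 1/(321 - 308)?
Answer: 1594/13 ≈ 122.62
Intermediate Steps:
w(u) = -3 (w(u) = -¼*12 = -3)
L = 1/13 ≈ 0.076923
c = 1555/13 (c = 122 + (-71 + 40)/13 = 122 + (1/13)*(-31) = 122 - 31/13 = 1555/13 ≈ 119.62)
c - w(99) = 1555/13 - 1*(-3) = 1555/13 + 3 = 1594/13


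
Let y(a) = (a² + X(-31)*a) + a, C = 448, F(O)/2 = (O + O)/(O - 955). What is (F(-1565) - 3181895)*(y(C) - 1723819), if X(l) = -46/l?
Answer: 18916162301547533/3906 ≈ 4.8428e+12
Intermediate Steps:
F(O) = 4*O/(-955 + O) (F(O) = 2*((O + O)/(O - 955)) = 2*((2*O)/(-955 + O)) = 2*(2*O/(-955 + O)) = 4*O/(-955 + O))
y(a) = a² + 77*a/31 (y(a) = (a² + (-46/(-31))*a) + a = (a² + (-46*(-1/31))*a) + a = (a² + 46*a/31) + a = a² + 77*a/31)
(F(-1565) - 3181895)*(y(C) - 1723819) = (4*(-1565)/(-955 - 1565) - 3181895)*((1/31)*448*(77 + 31*448) - 1723819) = (4*(-1565)/(-2520) - 3181895)*((1/31)*448*(77 + 13888) - 1723819) = (4*(-1565)*(-1/2520) - 3181895)*((1/31)*448*13965 - 1723819) = (313/126 - 3181895)*(6256320/31 - 1723819) = -400918457/126*(-47182069/31) = 18916162301547533/3906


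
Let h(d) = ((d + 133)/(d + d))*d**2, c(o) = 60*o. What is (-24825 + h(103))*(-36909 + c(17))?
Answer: 454749519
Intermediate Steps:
h(d) = d*(133 + d)/2 (h(d) = ((133 + d)/((2*d)))*d**2 = ((133 + d)*(1/(2*d)))*d**2 = ((133 + d)/(2*d))*d**2 = d*(133 + d)/2)
(-24825 + h(103))*(-36909 + c(17)) = (-24825 + (1/2)*103*(133 + 103))*(-36909 + 60*17) = (-24825 + (1/2)*103*236)*(-36909 + 1020) = (-24825 + 12154)*(-35889) = -12671*(-35889) = 454749519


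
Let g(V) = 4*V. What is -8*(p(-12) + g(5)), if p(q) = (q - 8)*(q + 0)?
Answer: -2080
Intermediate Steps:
p(q) = q*(-8 + q) (p(q) = (-8 + q)*q = q*(-8 + q))
-8*(p(-12) + g(5)) = -8*(-12*(-8 - 12) + 4*5) = -8*(-12*(-20) + 20) = -8*(240 + 20) = -8*260 = -2080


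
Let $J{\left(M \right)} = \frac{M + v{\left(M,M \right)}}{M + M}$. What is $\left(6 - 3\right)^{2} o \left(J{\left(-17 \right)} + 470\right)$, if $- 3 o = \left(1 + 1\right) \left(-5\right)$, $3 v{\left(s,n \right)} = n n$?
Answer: $14030$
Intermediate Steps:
$v{\left(s,n \right)} = \frac{n^{2}}{3}$ ($v{\left(s,n \right)} = \frac{n n}{3} = \frac{n^{2}}{3}$)
$J{\left(M \right)} = \frac{M + \frac{M^{2}}{3}}{2 M}$ ($J{\left(M \right)} = \frac{M + \frac{M^{2}}{3}}{M + M} = \frac{M + \frac{M^{2}}{3}}{2 M}$)
$o = \frac{10}{3}$ ($o = - \frac{\left(1 + 1\right) \left(-5\right)}{3} = - \frac{2 \left(-5\right)}{3} = \left(- \frac{1}{3}\right) \left(-10\right) = \frac{10}{3} \approx 3.3333$)
$\left(6 - 3\right)^{2} o \left(J{\left(-17 \right)} + 470\right) = \left(6 - 3\right)^{2} \cdot \frac{10}{3} \left(\left(\frac{1}{2} + \frac{1}{6} \left(-17\right)\right) + 470\right) = 3^{2} \cdot \frac{10}{3} \left(\left(\frac{1}{2} - \frac{17}{6}\right) + 470\right) = 9 \cdot \frac{10}{3} \left(- \frac{7}{3} + 470\right) = 30 \cdot \frac{1403}{3} = 14030$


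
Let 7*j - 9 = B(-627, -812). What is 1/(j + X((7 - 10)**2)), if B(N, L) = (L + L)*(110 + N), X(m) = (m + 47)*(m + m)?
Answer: 7/846673 ≈ 8.2677e-6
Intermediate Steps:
X(m) = 2*m*(47 + m) (X(m) = (47 + m)*(2*m) = 2*m*(47 + m))
B(N, L) = 2*L*(110 + N) (B(N, L) = (2*L)*(110 + N) = 2*L*(110 + N))
j = 839617/7 (j = 9/7 + (2*(-812)*(110 - 627))/7 = 9/7 + (2*(-812)*(-517))/7 = 9/7 + (1/7)*839608 = 9/7 + 119944 = 839617/7 ≈ 1.1995e+5)
1/(j + X((7 - 10)**2)) = 1/(839617/7 + 2*(7 - 10)**2*(47 + (7 - 10)**2)) = 1/(839617/7 + 2*(-3)**2*(47 + (-3)**2)) = 1/(839617/7 + 2*9*(47 + 9)) = 1/(839617/7 + 2*9*56) = 1/(839617/7 + 1008) = 1/(846673/7) = 7/846673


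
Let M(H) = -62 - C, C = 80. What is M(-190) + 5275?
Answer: 5133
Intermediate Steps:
M(H) = -142 (M(H) = -62 - 1*80 = -62 - 80 = -142)
M(-190) + 5275 = -142 + 5275 = 5133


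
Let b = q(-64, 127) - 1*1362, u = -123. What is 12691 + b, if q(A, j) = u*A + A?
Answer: 19137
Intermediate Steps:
q(A, j) = -122*A (q(A, j) = -123*A + A = -122*A)
b = 6446 (b = -122*(-64) - 1*1362 = 7808 - 1362 = 6446)
12691 + b = 12691 + 6446 = 19137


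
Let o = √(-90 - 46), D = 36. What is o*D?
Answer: 72*I*√34 ≈ 419.83*I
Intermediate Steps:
o = 2*I*√34 (o = √(-136) = 2*I*√34 ≈ 11.662*I)
o*D = (2*I*√34)*36 = 72*I*√34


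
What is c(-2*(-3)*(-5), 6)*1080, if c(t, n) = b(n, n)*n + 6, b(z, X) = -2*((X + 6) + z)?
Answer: -226800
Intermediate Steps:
b(z, X) = -12 - 2*X - 2*z (b(z, X) = -2*((6 + X) + z) = -2*(6 + X + z) = -12 - 2*X - 2*z)
c(t, n) = 6 + n*(-12 - 4*n) (c(t, n) = (-12 - 2*n - 2*n)*n + 6 = (-12 - 4*n)*n + 6 = n*(-12 - 4*n) + 6 = 6 + n*(-12 - 4*n))
c(-2*(-3)*(-5), 6)*1080 = (6 - 4*6*(3 + 6))*1080 = (6 - 4*6*9)*1080 = (6 - 216)*1080 = -210*1080 = -226800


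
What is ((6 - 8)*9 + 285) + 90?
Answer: 357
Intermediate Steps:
((6 - 8)*9 + 285) + 90 = (-2*9 + 285) + 90 = (-18 + 285) + 90 = 267 + 90 = 357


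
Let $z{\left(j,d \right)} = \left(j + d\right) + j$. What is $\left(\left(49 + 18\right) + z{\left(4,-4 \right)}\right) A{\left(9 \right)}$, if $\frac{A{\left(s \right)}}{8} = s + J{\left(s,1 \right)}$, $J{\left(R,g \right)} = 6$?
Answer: $8520$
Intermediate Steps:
$z{\left(j,d \right)} = d + 2 j$ ($z{\left(j,d \right)} = \left(d + j\right) + j = d + 2 j$)
$A{\left(s \right)} = 48 + 8 s$ ($A{\left(s \right)} = 8 \left(s + 6\right) = 8 \left(6 + s\right) = 48 + 8 s$)
$\left(\left(49 + 18\right) + z{\left(4,-4 \right)}\right) A{\left(9 \right)} = \left(\left(49 + 18\right) + \left(-4 + 2 \cdot 4\right)\right) \left(48 + 8 \cdot 9\right) = \left(67 + \left(-4 + 8\right)\right) \left(48 + 72\right) = \left(67 + 4\right) 120 = 71 \cdot 120 = 8520$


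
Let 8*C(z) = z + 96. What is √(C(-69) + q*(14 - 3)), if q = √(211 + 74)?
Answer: √(54 + 176*√285)/4 ≈ 13.751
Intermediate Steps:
C(z) = 12 + z/8 (C(z) = (z + 96)/8 = (96 + z)/8 = 12 + z/8)
q = √285 ≈ 16.882
√(C(-69) + q*(14 - 3)) = √((12 + (⅛)*(-69)) + √285*(14 - 3)) = √((12 - 69/8) + √285*11) = √(27/8 + 11*√285)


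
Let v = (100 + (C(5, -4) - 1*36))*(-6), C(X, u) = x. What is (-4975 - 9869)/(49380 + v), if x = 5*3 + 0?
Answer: -2474/8151 ≈ -0.30352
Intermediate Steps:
x = 15 (x = 15 + 0 = 15)
C(X, u) = 15
v = -474 (v = (100 + (15 - 1*36))*(-6) = (100 + (15 - 36))*(-6) = (100 - 21)*(-6) = 79*(-6) = -474)
(-4975 - 9869)/(49380 + v) = (-4975 - 9869)/(49380 - 474) = -14844/48906 = -14844*1/48906 = -2474/8151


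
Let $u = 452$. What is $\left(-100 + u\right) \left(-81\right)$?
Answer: $-28512$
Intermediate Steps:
$\left(-100 + u\right) \left(-81\right) = \left(-100 + 452\right) \left(-81\right) = 352 \left(-81\right) = -28512$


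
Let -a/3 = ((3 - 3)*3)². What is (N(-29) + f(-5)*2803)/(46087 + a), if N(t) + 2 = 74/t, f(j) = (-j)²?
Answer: 2032043/1336523 ≈ 1.5204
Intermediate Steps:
f(j) = j²
a = 0 (a = -3*9*(3 - 3)² = -3*(0*3)² = -3*0² = -3*0 = 0)
N(t) = -2 + 74/t
(N(-29) + f(-5)*2803)/(46087 + a) = ((-2 + 74/(-29)) + (-5)²*2803)/(46087 + 0) = ((-2 + 74*(-1/29)) + 25*2803)/46087 = ((-2 - 74/29) + 70075)*(1/46087) = (-132/29 + 70075)*(1/46087) = (2032043/29)*(1/46087) = 2032043/1336523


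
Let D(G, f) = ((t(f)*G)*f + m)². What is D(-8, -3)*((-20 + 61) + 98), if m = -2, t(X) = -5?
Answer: 2068876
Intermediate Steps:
D(G, f) = (-2 - 5*G*f)² (D(G, f) = ((-5*G)*f - 2)² = (-5*G*f - 2)² = (-2 - 5*G*f)²)
D(-8, -3)*((-20 + 61) + 98) = (2 + 5*(-8)*(-3))²*((-20 + 61) + 98) = (2 + 120)²*(41 + 98) = 122²*139 = 14884*139 = 2068876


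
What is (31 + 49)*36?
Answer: 2880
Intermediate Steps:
(31 + 49)*36 = 80*36 = 2880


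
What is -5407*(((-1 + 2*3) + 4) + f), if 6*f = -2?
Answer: -140582/3 ≈ -46861.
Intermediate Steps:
f = -1/3 (f = (1/6)*(-2) = -1/3 ≈ -0.33333)
-5407*(((-1 + 2*3) + 4) + f) = -5407*(((-1 + 2*3) + 4) - 1/3) = -5407*(((-1 + 6) + 4) - 1/3) = -5407*((5 + 4) - 1/3) = -5407*(9 - 1/3) = -5407*26/3 = -140582/3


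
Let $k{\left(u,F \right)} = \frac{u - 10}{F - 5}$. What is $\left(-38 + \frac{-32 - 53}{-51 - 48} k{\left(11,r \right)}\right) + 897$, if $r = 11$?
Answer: $\frac{510331}{594} \approx 859.14$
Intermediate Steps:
$k{\left(u,F \right)} = \frac{-10 + u}{-5 + F}$
$\left(-38 + \frac{-32 - 53}{-51 - 48} k{\left(11,r \right)}\right) + 897 = \left(-38 + \frac{-32 - 53}{-51 - 48} \frac{-10 + 11}{-5 + 11}\right) + 897 = \left(-38 + - \frac{85}{-99} \cdot \frac{1}{6} \cdot 1\right) + 897 = \left(-38 + \left(-85\right) \left(- \frac{1}{99}\right) \frac{1}{6} \cdot 1\right) + 897 = \left(-38 + \frac{85}{99} \cdot \frac{1}{6}\right) + 897 = \left(-38 + \frac{85}{594}\right) + 897 = - \frac{22487}{594} + 897 = \frac{510331}{594}$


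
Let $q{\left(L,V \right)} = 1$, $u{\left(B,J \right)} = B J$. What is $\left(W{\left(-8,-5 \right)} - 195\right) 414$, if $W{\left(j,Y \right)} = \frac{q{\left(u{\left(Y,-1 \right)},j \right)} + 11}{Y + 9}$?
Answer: $-79488$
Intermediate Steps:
$W{\left(j,Y \right)} = \frac{12}{9 + Y}$ ($W{\left(j,Y \right)} = \frac{1 + 11}{Y + 9} = \frac{12}{9 + Y}$)
$\left(W{\left(-8,-5 \right)} - 195\right) 414 = \left(\frac{12}{9 - 5} - 195\right) 414 = \left(\frac{12}{4} - 195\right) 414 = \left(12 \cdot \frac{1}{4} - 195\right) 414 = \left(3 - 195\right) 414 = \left(-192\right) 414 = -79488$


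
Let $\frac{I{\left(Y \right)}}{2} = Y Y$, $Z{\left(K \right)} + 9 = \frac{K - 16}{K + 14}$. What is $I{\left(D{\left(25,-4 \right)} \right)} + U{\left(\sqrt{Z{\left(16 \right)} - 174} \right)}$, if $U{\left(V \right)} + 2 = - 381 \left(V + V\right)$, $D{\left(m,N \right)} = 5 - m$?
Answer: $798 - 762 i \sqrt{183} \approx 798.0 - 10308.0 i$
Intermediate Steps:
$Z{\left(K \right)} = -9 + \frac{-16 + K}{14 + K}$ ($Z{\left(K \right)} = -9 + \frac{K - 16}{K + 14} = -9 + \frac{-16 + K}{14 + K}$)
$U{\left(V \right)} = -2 - 762 V$ ($U{\left(V \right)} = -2 - 381 \left(V + V\right) = -2 - 381 \cdot 2 V = -2 - 762 V$)
$I{\left(Y \right)} = 2 Y^{2}$ ($I{\left(Y \right)} = 2 Y Y = 2 Y^{2}$)
$I{\left(D{\left(25,-4 \right)} \right)} + U{\left(\sqrt{Z{\left(16 \right)} - 174} \right)} = 2 \left(5 - 25\right)^{2} - \left(2 + 762 \sqrt{\frac{2 \left(-71 - 64\right)}{14 + 16} - 174}\right) = 2 \left(5 - 25\right)^{2} - \left(2 + 762 \sqrt{\frac{2 \left(-71 - 64\right)}{30} - 174}\right) = 2 \left(-20\right)^{2} - \left(2 + 762 \sqrt{2 \cdot \frac{1}{30} \left(-135\right) - 174}\right) = 2 \cdot 400 - \left(2 + 762 \sqrt{-9 - 174}\right) = 800 - \left(2 + 762 \sqrt{-183}\right) = 800 - \left(2 + 762 i \sqrt{183}\right) = 798 - 762 i \sqrt{183}$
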